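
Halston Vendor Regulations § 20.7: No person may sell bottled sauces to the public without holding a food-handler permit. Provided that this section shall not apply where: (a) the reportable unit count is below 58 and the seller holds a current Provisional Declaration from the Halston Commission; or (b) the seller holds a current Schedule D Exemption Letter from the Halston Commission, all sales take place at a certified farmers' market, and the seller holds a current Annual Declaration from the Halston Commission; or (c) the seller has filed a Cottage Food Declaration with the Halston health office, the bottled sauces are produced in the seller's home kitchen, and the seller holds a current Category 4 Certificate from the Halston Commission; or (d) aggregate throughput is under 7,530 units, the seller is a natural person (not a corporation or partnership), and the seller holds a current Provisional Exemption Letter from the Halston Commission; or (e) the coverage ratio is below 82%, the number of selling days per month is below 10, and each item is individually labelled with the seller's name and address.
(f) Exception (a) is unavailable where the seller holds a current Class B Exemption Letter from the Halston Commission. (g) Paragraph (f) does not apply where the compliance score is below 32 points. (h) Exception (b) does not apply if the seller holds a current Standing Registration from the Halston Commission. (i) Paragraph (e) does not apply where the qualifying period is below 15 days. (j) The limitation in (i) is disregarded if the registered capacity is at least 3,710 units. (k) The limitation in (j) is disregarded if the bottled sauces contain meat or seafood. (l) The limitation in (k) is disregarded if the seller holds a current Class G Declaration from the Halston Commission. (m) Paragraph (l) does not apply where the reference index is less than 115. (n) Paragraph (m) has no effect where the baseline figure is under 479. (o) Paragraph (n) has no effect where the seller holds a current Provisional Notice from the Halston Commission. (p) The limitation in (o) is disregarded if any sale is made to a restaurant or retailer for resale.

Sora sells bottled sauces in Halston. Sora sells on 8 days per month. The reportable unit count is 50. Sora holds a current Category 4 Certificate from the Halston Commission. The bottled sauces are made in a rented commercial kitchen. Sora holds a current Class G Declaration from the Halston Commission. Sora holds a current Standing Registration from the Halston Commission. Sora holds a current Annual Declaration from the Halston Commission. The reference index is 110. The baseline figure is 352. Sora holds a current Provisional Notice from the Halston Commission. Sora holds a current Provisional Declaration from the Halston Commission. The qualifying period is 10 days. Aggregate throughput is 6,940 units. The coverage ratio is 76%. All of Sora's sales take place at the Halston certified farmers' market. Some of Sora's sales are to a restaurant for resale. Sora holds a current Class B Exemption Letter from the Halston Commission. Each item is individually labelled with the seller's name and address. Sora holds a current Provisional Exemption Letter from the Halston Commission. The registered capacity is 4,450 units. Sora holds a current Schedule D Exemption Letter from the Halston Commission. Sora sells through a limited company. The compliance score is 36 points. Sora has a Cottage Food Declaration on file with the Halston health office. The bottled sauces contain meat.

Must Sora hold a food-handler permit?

All of (a)'s requirements are met (the reportable unit count is 50, below the 58 limit; a current Provisional Declaration is held). But applying paragraphs (f)–(g): (f) operates against (a): a current Class B Exemption Letter is held. (g) is inapplicable (the compliance score is 36 points, not below 32 points), so (f) stands. So (a) is unavailable.
Exception (b) is satisfied on its face — a current Schedule D Exemption Letter is held; all sales are at a certified farmers' market; a current Annual Declaration is held. Turning to paragraph (h): (h) operates against (b): a current Standing Registration is held. So (b) is unavailable.
Exception (c) requires that the bottled sauces are produced in the seller's home kitchen; but the bottled sauces are made in a commercial kitchen, not a home kitchen, so (c) is unavailable.
Exception (d) fails — the seller operates through a limited company.
Exception (e): the coverage ratio is 76%, below the 82% limit; the number of selling days per month is 8, below the 10 limit; items are individually labelled — every condition holds. Applying paragraphs (i)–(p): (i) would limit (e) — the qualifying period is 10 days, below the 15 days limit — but (j) sets (i) aside: (j) applies — the registered capacity is 4,450 units, meeting the 3,710 units threshold. (k) would limit (j) — the bottled sauces contain meat — but (l) sets (k) aside: (l) is engaged — a current Class G Declaration is held. (m) would limit (l) — the reference index is 110, less than the 115 limit — but (n) sets (m) aside: (n) operates against (m): the baseline figure is 352, under the 479 limit. (o) would limit (n) — a current Provisional Notice is held — but (p) sets (o) aside: (p) operates against (o): some sales are to a restaurant for resale. (e) remains available.

No — exception (e) applies; Sora is not required to hold a food-handler permit.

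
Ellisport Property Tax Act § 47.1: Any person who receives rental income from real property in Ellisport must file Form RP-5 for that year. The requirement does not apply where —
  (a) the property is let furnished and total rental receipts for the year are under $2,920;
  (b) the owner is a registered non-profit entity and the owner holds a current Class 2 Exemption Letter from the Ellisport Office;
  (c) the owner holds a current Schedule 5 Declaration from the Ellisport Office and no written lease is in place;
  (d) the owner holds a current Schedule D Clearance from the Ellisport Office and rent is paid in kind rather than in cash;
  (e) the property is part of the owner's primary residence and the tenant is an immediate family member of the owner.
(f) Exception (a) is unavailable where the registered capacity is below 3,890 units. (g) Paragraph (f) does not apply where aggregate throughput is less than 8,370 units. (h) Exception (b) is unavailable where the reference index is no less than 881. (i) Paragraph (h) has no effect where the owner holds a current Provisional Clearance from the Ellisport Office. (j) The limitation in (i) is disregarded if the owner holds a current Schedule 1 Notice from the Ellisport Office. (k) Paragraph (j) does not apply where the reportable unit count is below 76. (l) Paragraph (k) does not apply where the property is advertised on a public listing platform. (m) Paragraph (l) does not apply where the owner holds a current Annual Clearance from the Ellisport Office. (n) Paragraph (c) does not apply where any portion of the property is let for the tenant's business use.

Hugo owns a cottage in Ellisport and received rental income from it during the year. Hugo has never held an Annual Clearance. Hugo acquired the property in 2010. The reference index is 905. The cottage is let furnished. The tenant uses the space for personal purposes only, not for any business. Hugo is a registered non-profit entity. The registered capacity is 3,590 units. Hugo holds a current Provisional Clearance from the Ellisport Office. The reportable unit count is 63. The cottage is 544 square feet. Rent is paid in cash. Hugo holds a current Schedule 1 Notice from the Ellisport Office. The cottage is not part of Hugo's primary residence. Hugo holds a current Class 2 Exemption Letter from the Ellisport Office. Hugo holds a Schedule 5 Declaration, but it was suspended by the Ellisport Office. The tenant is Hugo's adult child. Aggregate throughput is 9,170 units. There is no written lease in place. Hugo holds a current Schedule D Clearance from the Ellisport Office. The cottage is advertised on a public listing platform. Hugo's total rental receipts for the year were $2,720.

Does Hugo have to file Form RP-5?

Yes — Hugo must file Form RP-5.

Exception (a): the property is let furnished; total rental receipts for the year are $2,720, under the $2,920 limit — every condition holds. But: (f) applies — the registered capacity is 3,590 units, below the 3,890 units limit. (g) does not operate here (aggregate throughput is 9,170 units, not less than 8,370 units), so (f) stands. So (a) is unavailable.
Exception (b) is satisfied on its face — Hugo is a registered non-profit; a current Class 2 Exemption Letter is held. But: (h) operates against (b): the reference index is 905, meeting the 881 threshold. (i) would limit (h) — a current Provisional Clearance is held — but (j) sets (i) aside: (j) is engaged — a current Schedule 1 Notice is held. (k) is engaged (the reportable unit count is 63, below the 76 limit), but yields to (l): (l) operates against (k): the property is publicly advertised. (m), which would lift (l), is not engaged — the Annual Clearance is not current. Exception (b) does not apply.
Exception (c) requires that the owner holds a current Schedule 5 Declaration from the Ellisport Office; but there is no Schedule 5 Declaration in force, so (c) is unavailable.
Exception (d) requires that rent is paid in kind rather than in cash; but rent is paid in cash, so (d) is unavailable.
Exception (e) fails — the cottage is not part of the primary residence.
No exception is made out. Hugo falls within the general rule.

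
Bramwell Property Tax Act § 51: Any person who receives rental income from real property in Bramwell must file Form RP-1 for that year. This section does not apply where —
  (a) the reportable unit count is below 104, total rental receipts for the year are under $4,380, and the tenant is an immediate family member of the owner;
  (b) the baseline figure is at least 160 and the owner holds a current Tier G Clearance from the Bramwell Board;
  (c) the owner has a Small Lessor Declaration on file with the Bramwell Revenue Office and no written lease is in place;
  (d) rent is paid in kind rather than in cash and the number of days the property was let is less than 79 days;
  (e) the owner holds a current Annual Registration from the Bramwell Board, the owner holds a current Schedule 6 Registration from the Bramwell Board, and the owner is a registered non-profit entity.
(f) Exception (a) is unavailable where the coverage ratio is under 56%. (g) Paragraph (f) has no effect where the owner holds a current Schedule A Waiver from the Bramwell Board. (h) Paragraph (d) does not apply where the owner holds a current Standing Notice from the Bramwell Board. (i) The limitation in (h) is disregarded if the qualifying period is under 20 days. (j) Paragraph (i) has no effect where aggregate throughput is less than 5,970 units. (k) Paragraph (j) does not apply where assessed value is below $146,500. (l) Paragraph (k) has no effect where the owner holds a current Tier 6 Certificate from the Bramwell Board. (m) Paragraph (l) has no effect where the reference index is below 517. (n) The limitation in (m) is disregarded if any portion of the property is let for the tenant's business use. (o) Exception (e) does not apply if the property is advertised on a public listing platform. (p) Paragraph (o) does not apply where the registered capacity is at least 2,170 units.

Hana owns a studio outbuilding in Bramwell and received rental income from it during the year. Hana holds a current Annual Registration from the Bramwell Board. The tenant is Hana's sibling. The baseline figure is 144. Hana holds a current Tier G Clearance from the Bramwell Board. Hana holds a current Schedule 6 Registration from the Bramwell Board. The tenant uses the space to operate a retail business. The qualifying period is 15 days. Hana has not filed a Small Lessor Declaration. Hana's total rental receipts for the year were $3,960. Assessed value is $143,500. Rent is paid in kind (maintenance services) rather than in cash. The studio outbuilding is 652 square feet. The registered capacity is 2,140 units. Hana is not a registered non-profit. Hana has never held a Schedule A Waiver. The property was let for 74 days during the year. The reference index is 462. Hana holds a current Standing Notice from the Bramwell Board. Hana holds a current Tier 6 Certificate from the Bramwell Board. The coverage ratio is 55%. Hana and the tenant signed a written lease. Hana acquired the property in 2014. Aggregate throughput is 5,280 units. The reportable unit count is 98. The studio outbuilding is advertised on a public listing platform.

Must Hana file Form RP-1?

Exception (a): the reportable unit count is 98, below the 104 limit; total rental receipts for the year are $3,960, under the $4,380 limit; the tenant is an immediate family member — every condition holds. However, paragraphs (f)–(g) must be considered: (f) applies — the coverage ratio is 55%, under the 56% limit. (g) is not triggered (the Schedule A Waiver is not current), so (f) stands. Exception (a) does not apply.
Exception (b) does not apply: the baseline figure is 144, short of 160.
Exception (c) does not apply: no Small Lessor Declaration is on file.
Exception (d): rent is paid in kind; the number of days the property was let is 74 days, less than the 79 days limit — every condition holds. But applying paragraphs (h)–(n): (h) operates against (d): a current Standing Notice is held. (i) is engaged (the qualifying period is 15 days, under the 20 days limit), but is set aside by (j): (j) applies — aggregate throughput is 5,280 units, less than the 5,970 units limit. (k) would limit (j) — assessed value is $143,500, below the $146,500 limit — but (l) sets (k) aside: (l) applies — a current Tier 6 Certificate is held. (m) operates (the reference index is 462, below the 517 limit), but is overridden by (n): (n) applies — the space is let for business use. So (d) is unavailable.
Exception (e) requires that the owner is a registered non-profit entity; but Hana is not a registered non-profit, so (e) is unavailable.
No exception is made out. Hana falls within the general rule.

Yes — Hana must file Form RP-1.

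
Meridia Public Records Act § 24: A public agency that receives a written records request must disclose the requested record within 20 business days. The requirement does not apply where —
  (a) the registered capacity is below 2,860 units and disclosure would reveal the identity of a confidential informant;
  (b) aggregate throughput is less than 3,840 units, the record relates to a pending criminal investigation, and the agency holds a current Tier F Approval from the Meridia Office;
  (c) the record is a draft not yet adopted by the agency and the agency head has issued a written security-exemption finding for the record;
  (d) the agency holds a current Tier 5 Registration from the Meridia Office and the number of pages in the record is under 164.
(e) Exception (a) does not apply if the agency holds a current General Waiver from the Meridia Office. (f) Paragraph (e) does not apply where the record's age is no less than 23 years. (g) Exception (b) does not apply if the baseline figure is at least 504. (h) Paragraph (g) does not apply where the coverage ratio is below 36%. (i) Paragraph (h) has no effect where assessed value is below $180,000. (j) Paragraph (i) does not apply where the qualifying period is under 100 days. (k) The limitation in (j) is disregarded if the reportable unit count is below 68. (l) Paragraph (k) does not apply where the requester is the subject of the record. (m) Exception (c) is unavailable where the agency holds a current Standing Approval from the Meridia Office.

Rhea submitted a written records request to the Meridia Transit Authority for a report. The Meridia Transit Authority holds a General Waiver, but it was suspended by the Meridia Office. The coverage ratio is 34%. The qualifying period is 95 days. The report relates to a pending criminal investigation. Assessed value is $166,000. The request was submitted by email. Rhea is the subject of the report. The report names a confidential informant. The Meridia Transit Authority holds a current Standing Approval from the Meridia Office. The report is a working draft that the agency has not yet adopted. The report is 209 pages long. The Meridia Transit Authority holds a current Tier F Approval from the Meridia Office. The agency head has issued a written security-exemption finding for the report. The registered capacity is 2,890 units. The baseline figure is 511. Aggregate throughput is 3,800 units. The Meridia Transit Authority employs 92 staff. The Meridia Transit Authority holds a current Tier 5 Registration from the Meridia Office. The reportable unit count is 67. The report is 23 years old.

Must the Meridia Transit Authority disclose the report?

Exception (a) fails — the registered capacity is 2,890 units, not below 2,860 units.
Exception (b) is satisfied on its face — aggregate throughput is 3,800 units, less than the 3,840 units limit; the report relates to a pending investigation; a current Tier F Approval is held. Under paragraphs (g)–(l): (g) is engaged (the baseline figure is 511, meeting the 504 threshold), but is set aside by (h): (h) operates — the coverage ratio is 34%, below the 36% limit. (i) would limit (h) — assessed value is $166,000, below the $180,000 limit — but (j) sets (i) aside: (j) operates — the qualifying period is 95 days, under the 100 days limit. (k) would limit (j) — the reportable unit count is 67, below the 68 limit — but (l) sets (k) aside: (l) operates against (k): Rhea is the subject of the report. Exception (b) stands.
Exception (c) is satisfied on its face — the report is an unadopted draft; a written security-exemption finding has been issued. Turning to paragraph (m): (m) operates against (c): a current Standing Approval is held. (c) is therefore removed.
Exception (d) does not apply: the number of pages in the record is 209, not under 164.

No — exception (b) applies; the Meridia Transit Authority is not required to disclose the report.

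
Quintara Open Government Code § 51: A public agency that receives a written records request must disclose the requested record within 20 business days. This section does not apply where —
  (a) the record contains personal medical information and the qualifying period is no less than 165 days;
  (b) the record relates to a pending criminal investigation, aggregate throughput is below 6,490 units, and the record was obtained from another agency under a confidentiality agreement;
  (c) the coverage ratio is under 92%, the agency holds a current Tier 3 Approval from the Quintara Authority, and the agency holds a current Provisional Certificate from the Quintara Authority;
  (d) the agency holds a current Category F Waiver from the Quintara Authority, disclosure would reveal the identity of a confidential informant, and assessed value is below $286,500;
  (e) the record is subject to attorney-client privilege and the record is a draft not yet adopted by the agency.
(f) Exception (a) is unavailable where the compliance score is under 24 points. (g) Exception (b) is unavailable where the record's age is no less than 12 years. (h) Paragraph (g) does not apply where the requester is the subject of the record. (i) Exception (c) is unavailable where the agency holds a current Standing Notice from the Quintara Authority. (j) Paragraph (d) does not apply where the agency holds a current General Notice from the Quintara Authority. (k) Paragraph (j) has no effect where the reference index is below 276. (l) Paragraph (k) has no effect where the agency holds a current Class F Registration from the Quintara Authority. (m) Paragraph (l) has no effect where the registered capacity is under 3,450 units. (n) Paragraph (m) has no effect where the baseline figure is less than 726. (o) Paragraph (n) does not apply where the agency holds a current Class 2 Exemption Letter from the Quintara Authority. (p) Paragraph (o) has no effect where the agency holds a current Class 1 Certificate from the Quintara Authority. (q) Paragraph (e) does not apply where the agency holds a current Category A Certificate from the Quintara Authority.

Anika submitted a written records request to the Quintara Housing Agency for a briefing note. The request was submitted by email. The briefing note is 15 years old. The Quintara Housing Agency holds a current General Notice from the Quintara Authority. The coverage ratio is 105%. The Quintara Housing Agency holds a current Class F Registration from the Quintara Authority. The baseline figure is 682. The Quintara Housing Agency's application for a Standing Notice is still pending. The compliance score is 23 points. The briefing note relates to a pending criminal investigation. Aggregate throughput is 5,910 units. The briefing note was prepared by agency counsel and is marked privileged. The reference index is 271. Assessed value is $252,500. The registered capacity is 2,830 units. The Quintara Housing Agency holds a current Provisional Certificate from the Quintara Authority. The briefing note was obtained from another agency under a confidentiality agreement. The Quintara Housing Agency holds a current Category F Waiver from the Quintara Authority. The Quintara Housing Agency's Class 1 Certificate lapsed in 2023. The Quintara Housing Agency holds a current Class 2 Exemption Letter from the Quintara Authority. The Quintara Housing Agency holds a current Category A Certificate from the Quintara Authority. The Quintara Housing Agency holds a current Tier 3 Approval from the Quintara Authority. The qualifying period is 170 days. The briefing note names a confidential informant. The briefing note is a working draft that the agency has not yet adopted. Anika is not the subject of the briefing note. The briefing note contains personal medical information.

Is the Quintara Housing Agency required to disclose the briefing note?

No — exception (d) applies; the Quintara Housing Agency is not required to disclose the briefing note.

All of (a)'s requirements are met (the briefing note contains personal medical information; the qualifying period is 170 days, meeting the 165 days threshold). But: (f) operates against (a): the compliance score is 23 points, under the 24 points limit. So (a) is unavailable.
Exception (b): the briefing note relates to a pending investigation; aggregate throughput is 5,910 units, below the 6,490 units limit; the briefing note was obtained under a confidentiality agreement — every condition holds. Turning to paragraphs (g)–(h): (g) applies — the record's age is 15 years, meeting the 12 years threshold. (h) does not operate here (Anika is not the subject of the briefing note), so (g) stands. So (b) is unavailable.
Exception (c) requires that the coverage ratio is under 92%; but the coverage ratio is 105%, not under 92%, so (c) is unavailable.
Exception (d) is satisfied on its face — a current Category F Waiver is held; the briefing note names a confidential informant; assessed value is $252,500, below the $286,500 limit. Applying paragraphs (j)–(p): (j) would limit (d) — a current General Notice is held — but (k) sets (j) aside: (k) operates against (j): the reference index is 271, below the 276 limit. (l) is triggered (a current Class F Registration is held), but is set aside by (m): (m) is triggered — the registered capacity is 2,830 units, under the 3,450 units limit. (n) would limit (m) — the baseline figure is 682, less than the 726 limit — but (o) sets (n) aside: (o) operates against (n): a current Class 2 Exemption Letter is held. (p) is not triggered (the Class 1 Certificate is not current), so (o) stands. (d) remains available.
All of (e)'s requirements are met (the briefing note is privileged; the briefing note is an unadopted draft). But: (q) operates against (e): a current Category A Certificate is held. So (e) is unavailable.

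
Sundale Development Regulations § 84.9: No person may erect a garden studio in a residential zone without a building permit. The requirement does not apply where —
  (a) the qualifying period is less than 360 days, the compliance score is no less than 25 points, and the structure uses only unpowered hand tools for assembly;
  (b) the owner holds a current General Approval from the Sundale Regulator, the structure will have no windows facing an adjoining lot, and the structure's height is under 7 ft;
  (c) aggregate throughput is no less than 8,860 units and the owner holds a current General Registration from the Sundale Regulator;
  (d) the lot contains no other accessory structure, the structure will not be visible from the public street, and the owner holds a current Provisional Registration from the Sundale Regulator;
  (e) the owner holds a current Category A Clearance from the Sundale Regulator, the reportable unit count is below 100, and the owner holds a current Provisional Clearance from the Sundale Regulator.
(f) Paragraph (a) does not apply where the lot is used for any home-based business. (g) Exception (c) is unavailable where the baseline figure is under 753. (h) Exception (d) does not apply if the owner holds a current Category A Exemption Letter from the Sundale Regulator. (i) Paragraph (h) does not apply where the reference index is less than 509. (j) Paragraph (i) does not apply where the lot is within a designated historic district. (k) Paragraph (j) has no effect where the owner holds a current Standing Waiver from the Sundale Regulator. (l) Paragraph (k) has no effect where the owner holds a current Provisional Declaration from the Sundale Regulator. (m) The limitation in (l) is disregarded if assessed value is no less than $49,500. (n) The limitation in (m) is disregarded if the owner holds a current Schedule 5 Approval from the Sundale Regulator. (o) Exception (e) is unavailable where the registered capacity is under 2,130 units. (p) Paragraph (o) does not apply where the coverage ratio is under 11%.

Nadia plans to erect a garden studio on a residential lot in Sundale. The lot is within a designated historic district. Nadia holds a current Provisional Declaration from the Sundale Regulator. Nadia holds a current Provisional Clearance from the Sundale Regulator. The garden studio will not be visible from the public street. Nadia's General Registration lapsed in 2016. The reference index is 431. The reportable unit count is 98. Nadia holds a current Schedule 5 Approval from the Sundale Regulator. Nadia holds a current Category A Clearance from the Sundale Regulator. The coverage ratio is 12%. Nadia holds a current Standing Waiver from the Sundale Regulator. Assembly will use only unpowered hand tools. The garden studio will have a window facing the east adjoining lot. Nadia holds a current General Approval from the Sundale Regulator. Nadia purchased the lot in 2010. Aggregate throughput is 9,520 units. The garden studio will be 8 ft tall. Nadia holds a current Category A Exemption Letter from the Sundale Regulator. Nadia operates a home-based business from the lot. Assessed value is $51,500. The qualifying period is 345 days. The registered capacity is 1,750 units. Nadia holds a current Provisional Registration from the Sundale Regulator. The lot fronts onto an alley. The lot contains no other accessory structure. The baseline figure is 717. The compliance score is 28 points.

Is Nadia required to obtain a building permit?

Yes — Nadia must obtain a building permit.

Exception (a): the qualifying period is 345 days, less than the 360 days limit; the compliance score is 28 points, meeting the 25 points threshold; assembly uses only hand tools — every condition holds. Turning to paragraph (f): (f) operates against (a): a home-based business operates on the lot. So (a) is unavailable.
Exception (b) does not apply: a window faces an adjoining lot.
Exception (c) requires that the owner holds a current General Registration from the Sundale Regulator; but the General Registration is not current, so (c) is unavailable.
All of (d)'s requirements are met (the lot has no other accessory structure; the structure will not be visible from the street; a current Provisional Registration is held). But applying paragraphs (h)–(n): (h) applies — a current Category A Exemption Letter is held. (i) would limit (h) — the reference index is 431, less than the 509 limit — but (j) sets (i) aside: (j) operates against (i): the lot is in a historic district. (k) would limit (j) — a current Standing Waiver is held — but (l) sets (k) aside: (l) applies — a current Provisional Declaration is held. (m) is engaged (assessed value is $51,500, meeting the $49,500 threshold), but is overridden by (n): (n) operates — a current Schedule 5 Approval is held. (d) is therefore removed.
Exception (e)'s conditions are all satisfied: a current Category A Clearance is held; the reportable unit count is 98, below the 100 limit; a current Provisional Clearance is held. But applying paragraphs (o)–(p): (o) is triggered — the registered capacity is 1,750 units, under the 2,130 units limit. (p) is inapplicable (the coverage ratio is 12%, not under 11%), so (o) stands. (e) is therefore removed.
No exception is made out. Nadia falls within the general rule.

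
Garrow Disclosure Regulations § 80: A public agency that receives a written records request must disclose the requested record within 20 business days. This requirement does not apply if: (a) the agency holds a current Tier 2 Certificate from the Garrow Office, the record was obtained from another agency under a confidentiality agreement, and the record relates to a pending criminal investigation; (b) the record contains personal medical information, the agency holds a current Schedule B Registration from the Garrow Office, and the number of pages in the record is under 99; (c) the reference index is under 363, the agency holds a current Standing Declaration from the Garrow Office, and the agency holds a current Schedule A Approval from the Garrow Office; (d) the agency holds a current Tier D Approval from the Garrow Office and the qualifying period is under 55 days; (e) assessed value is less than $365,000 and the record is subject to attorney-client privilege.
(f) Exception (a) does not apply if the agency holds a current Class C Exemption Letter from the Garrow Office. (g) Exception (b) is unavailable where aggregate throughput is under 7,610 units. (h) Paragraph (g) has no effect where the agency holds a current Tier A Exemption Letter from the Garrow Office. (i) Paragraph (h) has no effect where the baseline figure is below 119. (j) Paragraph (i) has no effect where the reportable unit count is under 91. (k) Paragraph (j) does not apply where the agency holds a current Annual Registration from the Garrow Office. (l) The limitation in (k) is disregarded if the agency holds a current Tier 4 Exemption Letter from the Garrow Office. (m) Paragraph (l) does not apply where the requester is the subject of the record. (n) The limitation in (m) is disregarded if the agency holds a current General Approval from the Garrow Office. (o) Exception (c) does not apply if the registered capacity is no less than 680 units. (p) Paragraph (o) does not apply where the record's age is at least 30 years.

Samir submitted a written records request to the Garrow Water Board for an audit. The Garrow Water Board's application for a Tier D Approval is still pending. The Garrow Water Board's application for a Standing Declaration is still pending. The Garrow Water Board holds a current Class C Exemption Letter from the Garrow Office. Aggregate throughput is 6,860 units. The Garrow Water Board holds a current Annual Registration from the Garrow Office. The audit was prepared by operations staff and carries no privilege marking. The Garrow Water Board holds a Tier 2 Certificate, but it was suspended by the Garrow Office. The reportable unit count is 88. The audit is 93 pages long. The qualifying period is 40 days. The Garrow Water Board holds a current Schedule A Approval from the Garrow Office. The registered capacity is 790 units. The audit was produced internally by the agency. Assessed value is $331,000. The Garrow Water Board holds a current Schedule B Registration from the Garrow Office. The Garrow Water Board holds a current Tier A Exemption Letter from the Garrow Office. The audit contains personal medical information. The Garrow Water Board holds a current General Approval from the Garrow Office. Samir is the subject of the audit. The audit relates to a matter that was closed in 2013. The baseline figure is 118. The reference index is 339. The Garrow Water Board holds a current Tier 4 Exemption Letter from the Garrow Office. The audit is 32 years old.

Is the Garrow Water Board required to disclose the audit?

Exception (a) does not apply: there is no Tier 2 Certificate in force.
Exception (b): the audit contains personal medical information; a current Schedule B Registration is held; the number of pages in the record is 93, under the 99 limit — every condition holds. As to paragraphs (g)–(n): (g) would limit (b) — aggregate throughput is 6,860 units, under the 7,610 units limit — but (h) sets (g) aside: (h) operates — a current Tier A Exemption Letter is held. (i) is triggered (the baseline figure is 118, below the 119 limit), but is itself disapplied by (j): (j) is engaged — the reportable unit count is 88, under the 91 limit. (k) applies (a current Annual Registration is held), but yields to (l): (l) operates — a current Tier 4 Exemption Letter is held. (m) would limit (l) — Samir is the subject of the audit — but (n) sets (m) aside: (n) operates against (m): a current General Approval is held. (b) remains available.
Exception (c) fails — no current Standing Declaration is held.
Exception (d) fails — the Tier D Approval is not current.
Exception (e) fails — the audit carries no privilege marking.

No — exception (b) applies; the Garrow Water Board is not required to disclose the audit.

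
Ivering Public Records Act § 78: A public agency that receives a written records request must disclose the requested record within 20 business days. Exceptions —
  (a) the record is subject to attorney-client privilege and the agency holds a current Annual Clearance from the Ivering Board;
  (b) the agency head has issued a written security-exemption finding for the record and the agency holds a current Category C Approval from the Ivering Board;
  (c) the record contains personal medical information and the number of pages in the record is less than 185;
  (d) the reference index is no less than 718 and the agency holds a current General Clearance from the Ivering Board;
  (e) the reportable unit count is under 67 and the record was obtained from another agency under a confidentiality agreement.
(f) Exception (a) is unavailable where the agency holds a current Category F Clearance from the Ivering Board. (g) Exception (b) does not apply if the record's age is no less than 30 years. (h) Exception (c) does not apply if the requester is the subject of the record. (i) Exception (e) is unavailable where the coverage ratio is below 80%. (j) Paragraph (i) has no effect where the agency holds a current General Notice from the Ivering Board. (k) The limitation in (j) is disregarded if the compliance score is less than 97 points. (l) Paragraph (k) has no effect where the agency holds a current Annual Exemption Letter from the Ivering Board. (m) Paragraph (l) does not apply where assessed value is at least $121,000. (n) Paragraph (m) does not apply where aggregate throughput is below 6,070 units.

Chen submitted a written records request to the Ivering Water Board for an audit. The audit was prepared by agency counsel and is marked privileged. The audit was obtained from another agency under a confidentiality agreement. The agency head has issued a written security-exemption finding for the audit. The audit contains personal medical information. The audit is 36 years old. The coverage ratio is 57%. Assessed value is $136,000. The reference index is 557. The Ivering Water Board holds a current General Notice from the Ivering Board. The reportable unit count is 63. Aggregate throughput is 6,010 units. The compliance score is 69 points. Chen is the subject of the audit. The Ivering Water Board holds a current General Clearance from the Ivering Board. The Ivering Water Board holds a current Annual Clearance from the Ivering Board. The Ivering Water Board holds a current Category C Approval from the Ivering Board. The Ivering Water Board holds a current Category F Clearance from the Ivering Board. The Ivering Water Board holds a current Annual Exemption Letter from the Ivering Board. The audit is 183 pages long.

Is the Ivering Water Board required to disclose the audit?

Exception (a)'s conditions are all satisfied: the audit is privileged; a current Annual Clearance is held. Turning to paragraph (f): (f) operates against (a): a current Category F Clearance is held. (a) is therefore removed.
Exception (b) is satisfied on its face — a written security-exemption finding has been issued; a current Category C Approval is held. But: (g) operates against (b): the record's age is 36 years, meeting the 30 years threshold. Exception (b) does not apply.
Exception (c) is satisfied on its face — the audit contains personal medical information; the number of pages in the record is 183, less than the 185 limit. But applying paragraph (h): (h) is triggered — Chen is the subject of the audit. Exception (c) does not apply.
Exception (d) fails — the reference index is 557, short of 718.
All of (e)'s requirements are met (the reportable unit count is 63, under the 67 limit; the audit was obtained under a confidentiality agreement). Under paragraphs (i)–(n): (i) would limit (e) — the coverage ratio is 57%, below the 80% limit — but (j) sets (i) aside: (j) is engaged — a current General Notice is held. (k) is triggered (the compliance score is 69 points, less than the 97 points limit), but is overridden by (l): (l) operates against (k): a current Annual Exemption Letter is held. (m) would limit (l) — assessed value is $136,000, meeting the $121,000 threshold — but (n) sets (m) aside: (n) applies — aggregate throughput is 6,010 units, below the 6,070 units limit. Exception (e) stands.

No — exception (e) applies; the Ivering Water Board is not required to disclose the audit.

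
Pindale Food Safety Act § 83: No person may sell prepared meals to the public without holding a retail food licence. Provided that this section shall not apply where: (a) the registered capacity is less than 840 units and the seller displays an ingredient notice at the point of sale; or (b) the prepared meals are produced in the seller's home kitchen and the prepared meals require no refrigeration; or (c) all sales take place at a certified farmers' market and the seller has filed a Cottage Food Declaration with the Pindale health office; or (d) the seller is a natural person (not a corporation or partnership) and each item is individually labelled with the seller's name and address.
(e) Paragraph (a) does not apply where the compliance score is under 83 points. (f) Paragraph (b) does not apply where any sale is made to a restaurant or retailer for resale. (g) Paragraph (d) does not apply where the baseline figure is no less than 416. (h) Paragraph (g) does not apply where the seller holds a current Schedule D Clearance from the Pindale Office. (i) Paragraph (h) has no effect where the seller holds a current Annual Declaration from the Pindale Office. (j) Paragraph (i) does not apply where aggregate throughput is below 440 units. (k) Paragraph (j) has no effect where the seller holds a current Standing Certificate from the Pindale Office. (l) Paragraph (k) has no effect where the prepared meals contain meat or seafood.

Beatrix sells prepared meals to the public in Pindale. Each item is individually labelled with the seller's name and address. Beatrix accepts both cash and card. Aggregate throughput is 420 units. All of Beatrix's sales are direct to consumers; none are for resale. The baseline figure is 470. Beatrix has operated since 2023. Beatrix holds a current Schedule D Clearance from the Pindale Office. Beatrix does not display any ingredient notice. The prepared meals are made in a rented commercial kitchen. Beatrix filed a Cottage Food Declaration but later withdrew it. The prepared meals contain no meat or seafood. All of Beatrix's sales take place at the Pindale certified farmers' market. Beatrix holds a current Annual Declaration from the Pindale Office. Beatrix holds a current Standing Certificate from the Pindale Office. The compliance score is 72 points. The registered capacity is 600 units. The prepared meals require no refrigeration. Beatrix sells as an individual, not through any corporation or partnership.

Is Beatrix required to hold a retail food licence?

Yes — Beatrix must hold a retail food licence.

Exception (a) does not apply: no ingredient notice is displayed.
Exception (b) requires that the prepared meals are produced in the seller's home kitchen; but the prepared meals are made in a commercial kitchen, not a home kitchen, so (b) is unavailable.
Exception (c) fails — the Cottage Food Declaration was withdrawn.
Exception (d)'s conditions are all satisfied: the seller is a natural person; items are individually labelled. But applying paragraphs (g)–(l): (g) operates against (d): the baseline figure is 470, meeting the 416 threshold. (h) would limit (g) — a current Schedule D Clearance is held — but (i) sets (h) aside: (i) operates against (h): a current Annual Declaration is held. (j) would limit (i) — aggregate throughput is 420 units, below the 440 units limit — but (k) sets (j) aside: (k) is engaged — a current Standing Certificate is held. (l) is not engaged (the prepared meals contain no meat or seafood), so (k) stands. So (d) is unavailable.
None of the exceptions is available; § 83 applies in full.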